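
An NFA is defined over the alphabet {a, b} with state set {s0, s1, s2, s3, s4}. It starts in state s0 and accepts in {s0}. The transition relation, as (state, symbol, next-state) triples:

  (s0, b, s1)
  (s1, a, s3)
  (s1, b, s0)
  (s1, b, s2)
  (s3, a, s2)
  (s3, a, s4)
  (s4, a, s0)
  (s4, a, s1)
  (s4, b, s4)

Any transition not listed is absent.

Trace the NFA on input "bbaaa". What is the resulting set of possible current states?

∅

Start in {s0}.
Read 'b': s0→{s1}; now {s1}.
Read 'b': s1→{s0, s2}; now {s0, s2}.
Read 'a': s0→∅, s2→∅; now ∅.
The set is empty and remains empty for the remaining 2 symbols.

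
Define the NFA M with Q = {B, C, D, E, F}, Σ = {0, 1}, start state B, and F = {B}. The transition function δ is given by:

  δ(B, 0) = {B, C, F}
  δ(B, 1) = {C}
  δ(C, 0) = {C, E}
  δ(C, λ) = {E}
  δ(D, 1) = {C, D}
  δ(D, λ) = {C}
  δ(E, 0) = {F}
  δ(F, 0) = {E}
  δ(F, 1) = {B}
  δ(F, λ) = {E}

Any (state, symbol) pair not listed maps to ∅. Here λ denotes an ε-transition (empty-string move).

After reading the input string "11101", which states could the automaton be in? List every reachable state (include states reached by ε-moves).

Start in {B}.
Read '1': {B} → {C, E}.
Read '1': {C, E} → ∅.
The set is empty and remains empty for the remaining 3 symbols.

∅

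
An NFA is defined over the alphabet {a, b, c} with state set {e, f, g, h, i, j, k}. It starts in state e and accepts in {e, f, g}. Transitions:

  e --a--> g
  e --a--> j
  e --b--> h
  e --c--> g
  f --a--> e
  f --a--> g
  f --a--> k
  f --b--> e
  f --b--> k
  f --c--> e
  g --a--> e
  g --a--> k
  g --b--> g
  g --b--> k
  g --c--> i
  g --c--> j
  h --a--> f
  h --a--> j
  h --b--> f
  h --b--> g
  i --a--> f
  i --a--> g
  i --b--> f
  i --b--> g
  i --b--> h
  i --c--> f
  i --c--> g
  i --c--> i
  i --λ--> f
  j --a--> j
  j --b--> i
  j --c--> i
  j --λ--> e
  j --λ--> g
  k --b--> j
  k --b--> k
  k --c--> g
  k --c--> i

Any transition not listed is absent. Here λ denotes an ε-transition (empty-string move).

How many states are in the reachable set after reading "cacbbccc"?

Start in {e}.
Read 'c': e→{g}; now {g}.
Read 'a': g→{e, k}; now {e, k}.
Read 'c': e→{g}, k→{g, i}; union {g, i}; ε-closure = {f, g, i}.
Read 'b': f→{e, k}, g→{g, k}, i→{f, g, h}; now {e, f, g, h, k}.
Read 'b': e→{h}, f→{e, k}, g→{g, k}, h→{f, g}, k→{j, k}; now {e, f, g, h, j, k}.
Read 'c': e→{g}, f→{e}, g→{i, j}, h→∅, j→{i}, k→{g, i}; union {e, g, i, j}; ε-closure = {e, f, g, i, j}.
Read 'c': e→{g}, f→{e}, g→{i, j}, i→{f, g, i}, j→{i}; now {e, f, g, i, j}.
Read 'c': e→{g}, f→{e}, g→{i, j}, i→{f, g, i}, j→{i}; now {e, f, g, i, j}.
That set has 5 states.

5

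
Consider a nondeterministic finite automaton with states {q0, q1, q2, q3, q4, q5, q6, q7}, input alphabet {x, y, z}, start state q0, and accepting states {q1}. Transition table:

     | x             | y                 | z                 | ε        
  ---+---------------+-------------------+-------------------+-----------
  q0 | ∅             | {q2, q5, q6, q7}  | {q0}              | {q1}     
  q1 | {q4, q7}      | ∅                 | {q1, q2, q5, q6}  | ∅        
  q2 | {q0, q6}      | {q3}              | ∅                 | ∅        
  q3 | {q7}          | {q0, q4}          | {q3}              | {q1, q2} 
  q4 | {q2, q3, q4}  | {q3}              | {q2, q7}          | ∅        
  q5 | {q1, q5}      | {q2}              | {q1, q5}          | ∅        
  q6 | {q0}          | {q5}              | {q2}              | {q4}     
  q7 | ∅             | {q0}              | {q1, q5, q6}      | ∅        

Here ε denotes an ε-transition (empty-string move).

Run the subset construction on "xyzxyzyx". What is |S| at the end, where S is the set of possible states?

8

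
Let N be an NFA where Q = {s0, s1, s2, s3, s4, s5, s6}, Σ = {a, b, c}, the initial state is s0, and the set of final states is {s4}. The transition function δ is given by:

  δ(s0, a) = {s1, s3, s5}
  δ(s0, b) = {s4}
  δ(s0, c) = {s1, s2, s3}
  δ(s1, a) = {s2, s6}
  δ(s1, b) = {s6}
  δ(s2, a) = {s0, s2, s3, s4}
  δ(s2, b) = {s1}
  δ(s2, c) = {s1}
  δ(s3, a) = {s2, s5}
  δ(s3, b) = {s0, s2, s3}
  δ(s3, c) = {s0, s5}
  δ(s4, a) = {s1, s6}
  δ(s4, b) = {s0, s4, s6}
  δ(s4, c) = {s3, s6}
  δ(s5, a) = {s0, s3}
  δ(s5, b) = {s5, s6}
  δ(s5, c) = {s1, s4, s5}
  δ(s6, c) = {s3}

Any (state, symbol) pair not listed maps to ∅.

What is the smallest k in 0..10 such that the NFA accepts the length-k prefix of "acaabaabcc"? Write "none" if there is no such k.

2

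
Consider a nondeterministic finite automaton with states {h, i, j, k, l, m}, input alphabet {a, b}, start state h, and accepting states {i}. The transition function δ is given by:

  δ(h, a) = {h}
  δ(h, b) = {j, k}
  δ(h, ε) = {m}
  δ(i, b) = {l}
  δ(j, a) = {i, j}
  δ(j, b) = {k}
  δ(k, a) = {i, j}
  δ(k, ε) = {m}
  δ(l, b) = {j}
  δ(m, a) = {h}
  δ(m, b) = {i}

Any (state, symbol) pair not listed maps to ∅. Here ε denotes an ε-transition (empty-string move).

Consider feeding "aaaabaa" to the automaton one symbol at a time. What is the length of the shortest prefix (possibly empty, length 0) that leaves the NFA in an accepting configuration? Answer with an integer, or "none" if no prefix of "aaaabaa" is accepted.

Start: ε-closure({h}) = {h, m}.
Read 'a': {h, m} → {h, m}.
Read 'a': {h, m} → {h, m}.
Read 'a': {h, m} → {h, m}.
Read 'a': {h, m} → {h, m}.
Read 'b': {h, m} → {i, j, k, m}.
None of the earlier sets intersect F, but {i, j, k, m} does.

5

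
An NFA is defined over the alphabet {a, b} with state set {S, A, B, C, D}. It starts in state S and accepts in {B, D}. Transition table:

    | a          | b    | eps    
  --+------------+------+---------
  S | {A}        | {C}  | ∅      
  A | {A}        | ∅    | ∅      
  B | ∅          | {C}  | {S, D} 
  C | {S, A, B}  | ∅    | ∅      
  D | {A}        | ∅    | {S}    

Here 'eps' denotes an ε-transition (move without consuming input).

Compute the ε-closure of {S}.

{S}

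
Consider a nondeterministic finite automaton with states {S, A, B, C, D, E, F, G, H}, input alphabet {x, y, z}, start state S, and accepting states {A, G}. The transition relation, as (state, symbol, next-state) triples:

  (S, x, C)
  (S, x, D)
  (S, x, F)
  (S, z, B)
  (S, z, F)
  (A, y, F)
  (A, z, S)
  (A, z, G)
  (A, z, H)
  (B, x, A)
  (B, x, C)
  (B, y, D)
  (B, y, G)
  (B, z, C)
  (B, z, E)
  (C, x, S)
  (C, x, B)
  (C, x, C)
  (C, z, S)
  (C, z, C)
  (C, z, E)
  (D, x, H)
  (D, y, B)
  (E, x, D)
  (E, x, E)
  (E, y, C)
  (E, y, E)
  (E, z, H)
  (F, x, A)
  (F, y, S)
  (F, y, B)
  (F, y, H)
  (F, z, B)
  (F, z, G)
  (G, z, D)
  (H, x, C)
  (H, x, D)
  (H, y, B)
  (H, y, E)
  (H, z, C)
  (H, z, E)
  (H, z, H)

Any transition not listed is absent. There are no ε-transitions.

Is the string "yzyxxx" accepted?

Start in {S}.
Read 'y': S→∅; now ∅.
The set is empty and remains empty for the remaining 5 symbols.
The final set ∅ contains no accepting state.

No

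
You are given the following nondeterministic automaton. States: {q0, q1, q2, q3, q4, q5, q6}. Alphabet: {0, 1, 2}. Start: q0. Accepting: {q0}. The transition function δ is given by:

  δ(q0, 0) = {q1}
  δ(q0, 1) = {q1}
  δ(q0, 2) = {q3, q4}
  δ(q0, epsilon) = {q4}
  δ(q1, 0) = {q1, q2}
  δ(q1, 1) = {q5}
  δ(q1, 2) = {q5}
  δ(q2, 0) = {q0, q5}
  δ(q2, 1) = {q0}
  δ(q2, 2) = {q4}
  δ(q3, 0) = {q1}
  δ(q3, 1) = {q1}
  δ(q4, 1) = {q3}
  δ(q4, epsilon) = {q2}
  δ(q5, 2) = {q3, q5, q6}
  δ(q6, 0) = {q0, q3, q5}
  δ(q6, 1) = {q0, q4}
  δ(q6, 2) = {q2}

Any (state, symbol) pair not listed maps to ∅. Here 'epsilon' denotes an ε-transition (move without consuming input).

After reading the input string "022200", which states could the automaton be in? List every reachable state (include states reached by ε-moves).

{q0, q1, q2, q4, q5}

Start: ε-closure({q0}) = {q0, q2, q4}.
Read '0': q0→{q1}, q2→{q0, q5}, q4→∅; union {q0, q1, q5}; ε-closure = {q0, q1, q2, q4, q5}.
Read '2': q0→{q3, q4}, q1→{q5}, q2→{q4}, q4→∅, q5→{q3, q5, q6}; union {q3, q4, q5, q6}; ε-closure = {q2, q3, q4, q5, q6}.
Read '2': q2→{q4}, q3→∅, q4→∅, q5→{q3, q5, q6}, q6→{q2}; now {q2, q3, q4, q5, q6}.
Read '2': q2→{q4}, q3→∅, q4→∅, q5→{q3, q5, q6}, q6→{q2}; now {q2, q3, q4, q5, q6}.
Read '0': q2→{q0, q5}, q3→{q1}, q4→∅, q5→∅, q6→{q0, q3, q5}; union {q0, q1, q3, q5}; ε-closure = {q0, q1, q2, q3, q4, q5}.
Read '0': q0→{q1}, q1→{q1, q2}, q2→{q0, q5}, q3→{q1}, q4→∅, q5→∅; union {q0, q1, q2, q5}; ε-closure = {q0, q1, q2, q4, q5}.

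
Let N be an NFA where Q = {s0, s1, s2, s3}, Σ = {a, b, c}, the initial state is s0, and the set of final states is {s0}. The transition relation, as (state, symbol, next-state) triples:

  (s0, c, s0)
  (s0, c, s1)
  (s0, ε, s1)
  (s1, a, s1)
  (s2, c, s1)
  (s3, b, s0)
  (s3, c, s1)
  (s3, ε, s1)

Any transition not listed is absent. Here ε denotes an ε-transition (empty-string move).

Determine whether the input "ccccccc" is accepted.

Yes

Start: ε-closure({s0}) = {s0, s1}.
Read 'c': s0→{s0, s1}, s1→∅; now {s0, s1}.
Read 'c': s0→{s0, s1}, s1→∅; now {s0, s1}.
Read 'c': s0→{s0, s1}, s1→∅; now {s0, s1}.
Read 'c': s0→{s0, s1}, s1→∅; now {s0, s1}.
Read 'c': s0→{s0, s1}, s1→∅; now {s0, s1}.
Read 'c': s0→{s0, s1}, s1→∅; now {s0, s1}.
Read 'c': s0→{s0, s1}, s1→∅; now {s0, s1}.
The final set {s0, s1} contains the accepting state s0.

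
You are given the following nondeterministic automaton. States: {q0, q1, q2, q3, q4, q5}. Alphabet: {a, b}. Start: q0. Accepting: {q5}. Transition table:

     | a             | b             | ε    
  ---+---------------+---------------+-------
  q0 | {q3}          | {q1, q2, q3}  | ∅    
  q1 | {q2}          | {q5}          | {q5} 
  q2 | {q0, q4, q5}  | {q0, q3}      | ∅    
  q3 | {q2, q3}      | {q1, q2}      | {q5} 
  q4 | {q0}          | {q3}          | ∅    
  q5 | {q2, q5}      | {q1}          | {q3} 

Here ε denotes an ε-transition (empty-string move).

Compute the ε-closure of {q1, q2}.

Begin with {q1, q2}.
ε-move q1 → q5; add q5.
ε-move q5 → q3; add q3.

{q1, q2, q3, q5}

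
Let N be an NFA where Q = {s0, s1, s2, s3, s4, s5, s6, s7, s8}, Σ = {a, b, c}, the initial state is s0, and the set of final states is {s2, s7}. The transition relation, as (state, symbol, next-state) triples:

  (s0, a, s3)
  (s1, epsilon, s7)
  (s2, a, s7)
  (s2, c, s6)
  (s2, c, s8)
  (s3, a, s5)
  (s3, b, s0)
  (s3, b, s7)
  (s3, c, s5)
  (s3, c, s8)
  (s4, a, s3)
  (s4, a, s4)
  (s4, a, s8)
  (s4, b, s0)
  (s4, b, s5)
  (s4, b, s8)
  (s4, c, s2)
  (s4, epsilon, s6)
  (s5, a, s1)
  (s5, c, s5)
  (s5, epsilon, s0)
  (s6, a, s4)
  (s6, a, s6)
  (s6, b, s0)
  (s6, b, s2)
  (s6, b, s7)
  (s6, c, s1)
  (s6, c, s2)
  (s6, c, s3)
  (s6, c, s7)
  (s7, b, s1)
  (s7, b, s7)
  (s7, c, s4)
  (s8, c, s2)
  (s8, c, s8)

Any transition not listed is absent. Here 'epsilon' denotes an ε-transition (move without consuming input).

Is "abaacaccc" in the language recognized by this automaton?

Yes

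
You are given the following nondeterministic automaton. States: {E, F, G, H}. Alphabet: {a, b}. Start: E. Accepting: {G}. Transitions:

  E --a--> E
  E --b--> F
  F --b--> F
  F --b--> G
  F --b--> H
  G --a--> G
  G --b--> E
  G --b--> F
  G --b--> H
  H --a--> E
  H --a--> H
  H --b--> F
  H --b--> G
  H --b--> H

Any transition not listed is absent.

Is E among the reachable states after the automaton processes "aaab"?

Start in {E}.
Read 'a': {E} → {E}.
Read 'a': {E} → {E}.
Read 'a': {E} → {E}.
Read 'b': {E} → {F}.
State E is not in {F}.

No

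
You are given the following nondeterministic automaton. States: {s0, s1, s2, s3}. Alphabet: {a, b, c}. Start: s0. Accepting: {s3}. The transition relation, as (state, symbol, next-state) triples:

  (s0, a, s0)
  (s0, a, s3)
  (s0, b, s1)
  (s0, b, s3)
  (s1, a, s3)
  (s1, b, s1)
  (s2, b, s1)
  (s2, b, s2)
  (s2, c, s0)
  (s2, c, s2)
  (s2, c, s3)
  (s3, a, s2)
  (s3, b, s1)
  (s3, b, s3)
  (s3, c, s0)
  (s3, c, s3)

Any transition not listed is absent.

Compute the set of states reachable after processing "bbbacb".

{s1, s2, s3}

Start in {s0}.
Read 'b': s0→{s1, s3}; now {s1, s3}.
Read 'b': s1→{s1}, s3→{s1, s3}; now {s1, s3}.
Read 'b': s1→{s1}, s3→{s1, s3}; now {s1, s3}.
Read 'a': s1→{s3}, s3→{s2}; now {s2, s3}.
Read 'c': s2→{s0, s2, s3}, s3→{s0, s3}; now {s0, s2, s3}.
Read 'b': s0→{s1, s3}, s2→{s1, s2}, s3→{s1, s3}; now {s1, s2, s3}.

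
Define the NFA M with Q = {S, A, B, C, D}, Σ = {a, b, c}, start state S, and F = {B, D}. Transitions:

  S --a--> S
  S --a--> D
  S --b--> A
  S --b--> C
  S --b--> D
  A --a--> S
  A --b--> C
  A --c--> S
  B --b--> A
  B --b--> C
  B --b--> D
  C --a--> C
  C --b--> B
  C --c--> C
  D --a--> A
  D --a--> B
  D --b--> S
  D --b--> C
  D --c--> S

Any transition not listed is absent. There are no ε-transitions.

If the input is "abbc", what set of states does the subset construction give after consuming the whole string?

{S, C}

Start in {S}.
Read 'a': {S} → {S, D}.
Read 'b': {S, D} → {S, A, C, D}.
Read 'b': {S, A, C, D} → {S, A, B, C, D}.
Read 'c': {S, A, B, C, D} → {S, C}.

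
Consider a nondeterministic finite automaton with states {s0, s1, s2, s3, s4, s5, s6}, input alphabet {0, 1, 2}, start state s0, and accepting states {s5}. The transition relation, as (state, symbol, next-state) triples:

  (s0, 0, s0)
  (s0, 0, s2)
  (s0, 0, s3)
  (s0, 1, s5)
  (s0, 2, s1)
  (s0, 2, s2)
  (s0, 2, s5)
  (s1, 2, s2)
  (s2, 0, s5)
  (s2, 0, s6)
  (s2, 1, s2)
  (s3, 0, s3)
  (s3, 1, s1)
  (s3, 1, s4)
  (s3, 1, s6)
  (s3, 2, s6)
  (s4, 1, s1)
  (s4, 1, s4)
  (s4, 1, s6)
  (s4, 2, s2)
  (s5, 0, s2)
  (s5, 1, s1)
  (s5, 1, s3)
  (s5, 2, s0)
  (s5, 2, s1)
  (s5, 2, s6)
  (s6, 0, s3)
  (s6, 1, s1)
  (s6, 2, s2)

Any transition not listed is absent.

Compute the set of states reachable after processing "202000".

Start in {s0}.
Read '2': s0→{s1, s2, s5}; now {s1, s2, s5}.
Read '0': s1→∅, s2→{s5, s6}, s5→{s2}; now {s2, s5, s6}.
Read '2': s2→∅, s5→{s0, s1, s6}, s6→{s2}; now {s0, s1, s2, s6}.
Read '0': s0→{s0, s2, s3}, s1→∅, s2→{s5, s6}, s6→{s3}; now {s0, s2, s3, s5, s6}.
Read '0': s0→{s0, s2, s3}, s2→{s5, s6}, s3→{s3}, s5→{s2}, s6→{s3}; now {s0, s2, s3, s5, s6}.
Read '0': s0→{s0, s2, s3}, s2→{s5, s6}, s3→{s3}, s5→{s2}, s6→{s3}; now {s0, s2, s3, s5, s6}.

{s0, s2, s3, s5, s6}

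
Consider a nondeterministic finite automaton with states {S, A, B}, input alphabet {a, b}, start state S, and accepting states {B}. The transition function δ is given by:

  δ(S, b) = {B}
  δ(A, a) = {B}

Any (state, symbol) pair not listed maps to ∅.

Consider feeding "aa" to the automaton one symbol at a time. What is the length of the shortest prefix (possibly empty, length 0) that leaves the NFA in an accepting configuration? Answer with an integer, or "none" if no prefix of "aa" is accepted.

none

Start in {S}.
Read 'a': {S} → ∅.
The set is empty and remains empty for the remaining 1 symbol.
No reachable set along the way intersects F.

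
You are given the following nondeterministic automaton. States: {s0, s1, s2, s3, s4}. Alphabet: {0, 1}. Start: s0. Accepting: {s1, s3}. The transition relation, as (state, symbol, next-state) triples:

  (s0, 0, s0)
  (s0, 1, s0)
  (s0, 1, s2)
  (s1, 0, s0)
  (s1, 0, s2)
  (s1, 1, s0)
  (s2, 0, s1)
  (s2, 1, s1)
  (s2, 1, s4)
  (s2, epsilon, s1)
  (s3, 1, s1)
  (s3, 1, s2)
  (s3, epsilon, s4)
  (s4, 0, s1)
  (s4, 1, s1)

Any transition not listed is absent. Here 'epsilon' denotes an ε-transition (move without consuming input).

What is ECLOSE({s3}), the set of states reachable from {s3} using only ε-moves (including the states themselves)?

{s3, s4}

Begin with {s3}.
ε-move s3 → s4; add s4.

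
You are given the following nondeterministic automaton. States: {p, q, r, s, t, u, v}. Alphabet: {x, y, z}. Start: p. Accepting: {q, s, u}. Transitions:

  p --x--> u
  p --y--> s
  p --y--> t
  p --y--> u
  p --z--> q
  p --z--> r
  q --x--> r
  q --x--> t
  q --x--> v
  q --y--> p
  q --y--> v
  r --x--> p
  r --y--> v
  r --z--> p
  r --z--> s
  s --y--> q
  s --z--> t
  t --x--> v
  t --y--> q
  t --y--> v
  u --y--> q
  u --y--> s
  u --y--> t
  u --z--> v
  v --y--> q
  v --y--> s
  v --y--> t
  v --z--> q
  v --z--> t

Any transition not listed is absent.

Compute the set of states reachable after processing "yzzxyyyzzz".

Start in {p}.
Read 'y': p→{s, t, u}; now {s, t, u}.
Read 'z': s→{t}, t→∅, u→{v}; now {t, v}.
Read 'z': t→∅, v→{q, t}; now {q, t}.
Read 'x': q→{r, t, v}, t→{v}; now {r, t, v}.
Read 'y': r→{v}, t→{q, v}, v→{q, s, t}; now {q, s, t, v}.
Read 'y': q→{p, v}, s→{q}, t→{q, v}, v→{q, s, t}; now {p, q, s, t, v}.
Read 'y': p→{s, t, u}, q→{p, v}, s→{q}, t→{q, v}, v→{q, s, t}; now {p, q, s, t, u, v}.
Read 'z': p→{q, r}, q→∅, s→{t}, t→∅, u→{v}, v→{q, t}; now {q, r, t, v}.
Read 'z': q→∅, r→{p, s}, t→∅, v→{q, t}; now {p, q, s, t}.
Read 'z': p→{q, r}, q→∅, s→{t}, t→∅; now {q, r, t}.

{q, r, t}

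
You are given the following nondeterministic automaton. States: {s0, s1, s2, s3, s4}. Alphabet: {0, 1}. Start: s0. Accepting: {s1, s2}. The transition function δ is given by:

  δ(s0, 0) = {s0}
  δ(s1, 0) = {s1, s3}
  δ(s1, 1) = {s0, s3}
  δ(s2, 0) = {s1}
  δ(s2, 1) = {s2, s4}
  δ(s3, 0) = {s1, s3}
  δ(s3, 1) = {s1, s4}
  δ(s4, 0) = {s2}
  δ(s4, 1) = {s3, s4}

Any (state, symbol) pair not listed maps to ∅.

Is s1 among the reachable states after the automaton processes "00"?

No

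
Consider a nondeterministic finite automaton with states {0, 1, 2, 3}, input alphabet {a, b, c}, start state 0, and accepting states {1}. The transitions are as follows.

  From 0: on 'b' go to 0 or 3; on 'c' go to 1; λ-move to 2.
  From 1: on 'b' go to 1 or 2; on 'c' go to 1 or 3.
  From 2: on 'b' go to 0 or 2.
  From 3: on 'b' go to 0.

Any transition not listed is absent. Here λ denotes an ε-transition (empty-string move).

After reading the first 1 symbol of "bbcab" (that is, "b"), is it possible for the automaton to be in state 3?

Yes

Start: ε-closure({0}) = {0, 2}.
Read 'b': {0, 2} → {0, 2, 3}.
State 3 is in {0, 2, 3}.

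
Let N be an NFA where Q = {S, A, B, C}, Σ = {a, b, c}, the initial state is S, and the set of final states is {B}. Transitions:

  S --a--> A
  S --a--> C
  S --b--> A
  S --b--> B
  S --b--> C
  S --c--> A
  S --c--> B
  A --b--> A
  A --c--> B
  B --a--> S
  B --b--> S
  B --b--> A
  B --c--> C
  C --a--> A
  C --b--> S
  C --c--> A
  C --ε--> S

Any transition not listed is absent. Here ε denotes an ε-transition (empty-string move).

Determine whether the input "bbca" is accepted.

Start in {S}.
Read 'b': S→{A, B, C}; union {A, B, C}; ε-closure = {S, A, B, C}.
Read 'b': S→{A, B, C}, A→{A}, B→{S, A}, C→{S}; now {S, A, B, C}.
Read 'c': S→{A, B}, A→{B}, B→{C}, C→{A}; union {A, B, C}; ε-closure = {S, A, B, C}.
Read 'a': S→{A, C}, A→∅, B→{S}, C→{A}; now {S, A, C}.
The final set {S, A, C} contains no accepting state.

No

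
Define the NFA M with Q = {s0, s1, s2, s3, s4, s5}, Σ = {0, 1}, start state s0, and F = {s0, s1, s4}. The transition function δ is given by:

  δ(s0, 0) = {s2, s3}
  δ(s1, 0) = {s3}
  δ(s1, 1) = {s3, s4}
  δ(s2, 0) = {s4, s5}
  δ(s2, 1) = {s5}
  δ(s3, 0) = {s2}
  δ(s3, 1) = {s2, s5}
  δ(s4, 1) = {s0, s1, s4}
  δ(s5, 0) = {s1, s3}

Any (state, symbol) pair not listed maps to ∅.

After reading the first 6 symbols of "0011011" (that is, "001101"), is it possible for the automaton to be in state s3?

Start in {s0}.
Read '0': {s0} → {s2, s3}.
Read '0': {s2, s3} → {s2, s4, s5}.
Read '1': {s2, s4, s5} → {s0, s1, s4, s5}.
Read '1': {s0, s1, s4, s5} → {s0, s1, s3, s4}.
Read '0': {s0, s1, s3, s4} → {s2, s3}.
Read '1': {s2, s3} → {s2, s5}.
State s3 is not in {s2, s5}.

No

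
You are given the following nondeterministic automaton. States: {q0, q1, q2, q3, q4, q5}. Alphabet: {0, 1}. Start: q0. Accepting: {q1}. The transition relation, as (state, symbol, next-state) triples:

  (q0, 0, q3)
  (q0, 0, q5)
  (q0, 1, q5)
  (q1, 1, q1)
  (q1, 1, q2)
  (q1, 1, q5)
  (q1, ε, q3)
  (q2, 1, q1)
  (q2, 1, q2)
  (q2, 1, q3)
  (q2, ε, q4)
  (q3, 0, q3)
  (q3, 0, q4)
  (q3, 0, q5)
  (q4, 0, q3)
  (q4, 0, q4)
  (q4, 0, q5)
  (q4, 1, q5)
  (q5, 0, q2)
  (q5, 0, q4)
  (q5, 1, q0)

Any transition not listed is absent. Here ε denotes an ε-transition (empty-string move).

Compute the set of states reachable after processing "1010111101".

{q0, q1, q2, q3, q4, q5}

Start in {q0}.
Read '1': q0→{q5}; now {q5}.
Read '0': q5→{q2, q4}; now {q2, q4}.
Read '1': q2→{q1, q2, q3}, q4→{q5}; union {q1, q2, q3, q5}; ε-closure = {q1, q2, q3, q4, q5}.
Read '0': q1→∅, q2→∅, q3→{q3, q4, q5}, q4→{q3, q4, q5}, q5→{q2, q4}; now {q2, q3, q4, q5}.
Read '1': q2→{q1, q2, q3}, q3→∅, q4→{q5}, q5→{q0}; union {q0, q1, q2, q3, q5}; ε-closure = {q0, q1, q2, q3, q4, q5}.
Read '1': q0→{q5}, q1→{q1, q2, q5}, q2→{q1, q2, q3}, q3→∅, q4→{q5}, q5→{q0}; union {q0, q1, q2, q3, q5}; ε-closure = {q0, q1, q2, q3, q4, q5}.
Read '1': q0→{q5}, q1→{q1, q2, q5}, q2→{q1, q2, q3}, q3→∅, q4→{q5}, q5→{q0}; union {q0, q1, q2, q3, q5}; ε-closure = {q0, q1, q2, q3, q4, q5}.
Read '1': q0→{q5}, q1→{q1, q2, q5}, q2→{q1, q2, q3}, q3→∅, q4→{q5}, q5→{q0}; union {q0, q1, q2, q3, q5}; ε-closure = {q0, q1, q2, q3, q4, q5}.
Read '0': q0→{q3, q5}, q1→∅, q2→∅, q3→{q3, q4, q5}, q4→{q3, q4, q5}, q5→{q2, q4}; now {q2, q3, q4, q5}.
Read '1': q2→{q1, q2, q3}, q3→∅, q4→{q5}, q5→{q0}; union {q0, q1, q2, q3, q5}; ε-closure = {q0, q1, q2, q3, q4, q5}.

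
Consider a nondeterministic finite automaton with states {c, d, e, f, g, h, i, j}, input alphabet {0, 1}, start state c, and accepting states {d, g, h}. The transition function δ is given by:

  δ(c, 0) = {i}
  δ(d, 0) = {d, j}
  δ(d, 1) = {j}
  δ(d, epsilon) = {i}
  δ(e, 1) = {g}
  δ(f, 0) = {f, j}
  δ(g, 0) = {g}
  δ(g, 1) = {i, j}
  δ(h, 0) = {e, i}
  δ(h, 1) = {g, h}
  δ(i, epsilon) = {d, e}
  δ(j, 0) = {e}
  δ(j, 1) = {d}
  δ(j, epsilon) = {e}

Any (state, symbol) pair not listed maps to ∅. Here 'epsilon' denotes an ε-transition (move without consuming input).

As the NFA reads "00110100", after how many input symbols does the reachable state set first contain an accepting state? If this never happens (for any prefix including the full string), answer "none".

1

Start in {c}.
Read '0': c→{i}; union {i}; ε-closure = {d, e, i}.
None of the earlier sets intersect F, but {d, e, i} does.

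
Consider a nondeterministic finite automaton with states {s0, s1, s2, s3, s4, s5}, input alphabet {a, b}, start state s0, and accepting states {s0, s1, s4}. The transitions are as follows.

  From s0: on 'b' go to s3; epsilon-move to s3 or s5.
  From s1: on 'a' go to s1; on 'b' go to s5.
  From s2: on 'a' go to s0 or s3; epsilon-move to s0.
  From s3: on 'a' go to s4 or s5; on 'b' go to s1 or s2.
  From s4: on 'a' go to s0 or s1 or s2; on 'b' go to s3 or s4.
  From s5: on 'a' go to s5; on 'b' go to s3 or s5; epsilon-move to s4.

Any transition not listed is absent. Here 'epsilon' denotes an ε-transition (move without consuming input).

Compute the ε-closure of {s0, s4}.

{s0, s3, s4, s5}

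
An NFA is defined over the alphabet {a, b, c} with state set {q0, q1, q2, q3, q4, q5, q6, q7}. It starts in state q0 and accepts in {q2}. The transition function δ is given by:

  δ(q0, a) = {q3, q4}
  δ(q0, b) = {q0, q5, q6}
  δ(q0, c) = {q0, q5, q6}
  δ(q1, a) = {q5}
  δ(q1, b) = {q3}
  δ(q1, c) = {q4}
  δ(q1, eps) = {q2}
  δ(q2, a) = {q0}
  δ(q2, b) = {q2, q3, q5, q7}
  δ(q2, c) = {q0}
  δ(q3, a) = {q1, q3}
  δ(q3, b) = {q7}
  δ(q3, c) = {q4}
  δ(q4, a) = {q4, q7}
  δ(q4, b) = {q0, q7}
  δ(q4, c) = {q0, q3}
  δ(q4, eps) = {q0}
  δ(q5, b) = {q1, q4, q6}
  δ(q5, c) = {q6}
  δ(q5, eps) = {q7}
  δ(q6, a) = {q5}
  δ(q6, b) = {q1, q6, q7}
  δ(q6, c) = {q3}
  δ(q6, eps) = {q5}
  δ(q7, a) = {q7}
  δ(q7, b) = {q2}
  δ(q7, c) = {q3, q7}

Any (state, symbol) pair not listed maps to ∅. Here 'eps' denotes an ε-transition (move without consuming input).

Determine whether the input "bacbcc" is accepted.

Start in {q0}.
Read 'b': q0→{q0, q5, q6}; union {q0, q5, q6}; ε-closure = {q0, q5, q6, q7}.
Read 'a': q0→{q3, q4}, q5→∅, q6→{q5}, q7→{q7}; union {q3, q4, q5, q7}; ε-closure = {q0, q3, q4, q5, q7}.
Read 'c': q0→{q0, q5, q6}, q3→{q4}, q4→{q0, q3}, q5→{q6}, q7→{q3, q7}; now {q0, q3, q4, q5, q6, q7}.
Read 'b': q0→{q0, q5, q6}, q3→{q7}, q4→{q0, q7}, q5→{q1, q4, q6}, q6→{q1, q6, q7}, q7→{q2}; now {q0, q1, q2, q4, q5, q6, q7}.
Read 'c': q0→{q0, q5, q6}, q1→{q4}, q2→{q0}, q4→{q0, q3}, q5→{q6}, q6→{q3}, q7→{q3, q7}; now {q0, q3, q4, q5, q6, q7}.
Read 'c': q0→{q0, q5, q6}, q3→{q4}, q4→{q0, q3}, q5→{q6}, q6→{q3}, q7→{q3, q7}; now {q0, q3, q4, q5, q6, q7}.
The final set {q0, q3, q4, q5, q6, q7} contains no accepting state.

No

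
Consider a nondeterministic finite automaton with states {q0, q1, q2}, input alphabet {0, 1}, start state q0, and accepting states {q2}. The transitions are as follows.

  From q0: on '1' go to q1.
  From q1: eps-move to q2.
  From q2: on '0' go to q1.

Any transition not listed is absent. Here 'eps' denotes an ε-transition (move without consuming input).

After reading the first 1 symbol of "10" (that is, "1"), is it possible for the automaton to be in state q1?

Start in {q0}.
Read '1': q0→{q1}; union {q1}; ε-closure = {q1, q2}.
State q1 is in {q1, q2}.

Yes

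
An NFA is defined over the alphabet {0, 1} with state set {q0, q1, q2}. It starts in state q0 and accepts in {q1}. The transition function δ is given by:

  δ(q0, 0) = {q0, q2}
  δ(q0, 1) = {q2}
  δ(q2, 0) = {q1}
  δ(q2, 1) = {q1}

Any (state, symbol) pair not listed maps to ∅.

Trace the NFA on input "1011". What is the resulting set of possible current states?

∅

Start in {q0}.
Read '1': {q0} → {q2}.
Read '0': {q2} → {q1}.
Read '1': {q1} → ∅.
The set is empty and remains empty for the remaining 1 symbol.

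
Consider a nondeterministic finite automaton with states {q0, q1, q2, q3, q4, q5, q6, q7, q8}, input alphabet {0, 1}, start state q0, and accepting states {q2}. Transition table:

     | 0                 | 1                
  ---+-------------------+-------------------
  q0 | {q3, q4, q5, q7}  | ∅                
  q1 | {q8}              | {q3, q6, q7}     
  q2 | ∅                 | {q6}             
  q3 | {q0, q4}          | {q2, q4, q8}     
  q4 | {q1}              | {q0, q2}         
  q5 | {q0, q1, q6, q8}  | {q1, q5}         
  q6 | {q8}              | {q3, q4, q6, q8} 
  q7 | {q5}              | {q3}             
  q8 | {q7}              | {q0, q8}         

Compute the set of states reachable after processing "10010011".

Start in {q0}.
Read '1': q0→∅; now ∅.
The set is empty and remains empty for the remaining 7 symbols.

∅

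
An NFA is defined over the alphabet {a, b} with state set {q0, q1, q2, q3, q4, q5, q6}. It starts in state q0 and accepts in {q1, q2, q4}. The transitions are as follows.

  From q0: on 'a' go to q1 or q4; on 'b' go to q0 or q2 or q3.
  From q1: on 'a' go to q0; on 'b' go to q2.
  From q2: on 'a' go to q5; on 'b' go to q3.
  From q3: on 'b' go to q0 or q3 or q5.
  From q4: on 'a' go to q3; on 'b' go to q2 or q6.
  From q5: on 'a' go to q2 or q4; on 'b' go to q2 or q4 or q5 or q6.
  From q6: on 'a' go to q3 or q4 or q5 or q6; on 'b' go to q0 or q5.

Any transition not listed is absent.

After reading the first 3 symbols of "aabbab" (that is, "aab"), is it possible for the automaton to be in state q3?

Start in {q0}.
Read 'a': q0→{q1, q4}; now {q1, q4}.
Read 'a': q1→{q0}, q4→{q3}; now {q0, q3}.
Read 'b': q0→{q0, q2, q3}, q3→{q0, q3, q5}; now {q0, q2, q3, q5}.
State q3 is in {q0, q2, q3, q5}.

Yes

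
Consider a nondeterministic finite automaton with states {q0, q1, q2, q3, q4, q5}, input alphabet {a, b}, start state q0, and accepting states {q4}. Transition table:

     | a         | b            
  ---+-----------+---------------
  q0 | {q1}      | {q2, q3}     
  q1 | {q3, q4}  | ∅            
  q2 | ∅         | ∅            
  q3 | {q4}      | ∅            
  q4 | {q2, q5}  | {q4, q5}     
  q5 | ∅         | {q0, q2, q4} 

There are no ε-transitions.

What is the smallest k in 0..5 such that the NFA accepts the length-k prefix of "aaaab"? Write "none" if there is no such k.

Start in {q0}.
Read 'a': {q0} → {q1}.
Read 'a': {q1} → {q3, q4}.
None of the earlier sets intersect F, but {q3, q4} does.

2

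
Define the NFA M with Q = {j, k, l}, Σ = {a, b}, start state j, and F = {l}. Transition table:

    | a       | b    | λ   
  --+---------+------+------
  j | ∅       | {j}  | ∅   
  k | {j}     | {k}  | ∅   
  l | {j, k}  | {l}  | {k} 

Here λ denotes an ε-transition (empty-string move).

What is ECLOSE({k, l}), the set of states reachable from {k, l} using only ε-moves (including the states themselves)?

Begin with {k, l}.
No ε-moves leave this set, so the closure equals the set itself.

{k, l}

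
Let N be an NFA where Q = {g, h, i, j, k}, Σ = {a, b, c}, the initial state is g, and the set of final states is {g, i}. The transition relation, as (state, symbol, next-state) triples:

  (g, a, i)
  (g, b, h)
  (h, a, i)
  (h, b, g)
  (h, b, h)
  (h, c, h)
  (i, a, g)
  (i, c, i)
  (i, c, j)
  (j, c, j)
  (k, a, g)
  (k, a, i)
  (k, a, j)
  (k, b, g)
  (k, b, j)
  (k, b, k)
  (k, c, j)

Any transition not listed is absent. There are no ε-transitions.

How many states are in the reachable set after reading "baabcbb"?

Start in {g}.
Read 'b': g→{h}; now {h}.
Read 'a': h→{i}; now {i}.
Read 'a': i→{g}; now {g}.
Read 'b': g→{h}; now {h}.
Read 'c': h→{h}; now {h}.
Read 'b': h→{g, h}; now {g, h}.
Read 'b': g→{h}, h→{g, h}; now {g, h}.
That set has 2 states.

2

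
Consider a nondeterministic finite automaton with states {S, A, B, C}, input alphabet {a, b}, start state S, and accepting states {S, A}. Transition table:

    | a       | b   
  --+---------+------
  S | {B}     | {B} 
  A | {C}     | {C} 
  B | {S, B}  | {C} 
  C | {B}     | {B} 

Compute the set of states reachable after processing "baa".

Start in {S}.
Read 'b': {S} → {B}.
Read 'a': {B} → {S, B}.
Read 'a': {S, B} → {S, B}.

{S, B}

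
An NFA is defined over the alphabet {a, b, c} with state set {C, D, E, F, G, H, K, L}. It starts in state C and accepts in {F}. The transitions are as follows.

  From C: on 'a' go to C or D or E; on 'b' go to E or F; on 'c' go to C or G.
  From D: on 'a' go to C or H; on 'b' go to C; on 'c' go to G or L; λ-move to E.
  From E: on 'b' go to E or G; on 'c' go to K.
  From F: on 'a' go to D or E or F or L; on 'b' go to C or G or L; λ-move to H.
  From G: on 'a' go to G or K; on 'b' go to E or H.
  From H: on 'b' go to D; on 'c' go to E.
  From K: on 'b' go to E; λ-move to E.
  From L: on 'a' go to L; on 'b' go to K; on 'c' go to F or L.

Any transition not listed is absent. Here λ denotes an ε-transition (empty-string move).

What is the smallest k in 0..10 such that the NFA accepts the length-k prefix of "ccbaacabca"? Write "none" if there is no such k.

3

Start in {C}.
Read 'c': C→{C, G}; now {C, G}.
Read 'c': C→{C, G}, G→∅; now {C, G}.
Read 'b': C→{E, F}, G→{E, H}; now {E, F, H}.
None of the earlier sets intersect F, but {E, F, H} does.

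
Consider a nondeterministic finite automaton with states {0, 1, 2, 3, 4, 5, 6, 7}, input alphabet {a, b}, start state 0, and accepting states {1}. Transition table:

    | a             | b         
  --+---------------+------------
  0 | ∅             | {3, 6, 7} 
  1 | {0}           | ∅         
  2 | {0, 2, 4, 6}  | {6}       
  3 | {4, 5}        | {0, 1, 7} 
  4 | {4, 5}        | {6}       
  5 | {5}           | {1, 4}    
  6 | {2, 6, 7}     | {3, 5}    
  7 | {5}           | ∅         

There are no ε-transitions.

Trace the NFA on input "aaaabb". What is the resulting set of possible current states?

∅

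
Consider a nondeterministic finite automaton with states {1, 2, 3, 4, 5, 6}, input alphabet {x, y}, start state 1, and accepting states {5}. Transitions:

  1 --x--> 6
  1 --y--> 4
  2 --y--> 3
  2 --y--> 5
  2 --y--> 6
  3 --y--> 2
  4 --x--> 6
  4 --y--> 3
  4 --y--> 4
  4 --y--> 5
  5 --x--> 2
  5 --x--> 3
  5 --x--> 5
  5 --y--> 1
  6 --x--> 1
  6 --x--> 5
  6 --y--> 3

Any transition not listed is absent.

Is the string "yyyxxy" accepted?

Yes

Start in {1}.
Read 'y': 1→{4}; now {4}.
Read 'y': 4→{3, 4, 5}; now {3, 4, 5}.
Read 'y': 3→{2}, 4→{3, 4, 5}, 5→{1}; now {1, 2, 3, 4, 5}.
Read 'x': 1→{6}, 2→∅, 3→∅, 4→{6}, 5→{2, 3, 5}; now {2, 3, 5, 6}.
Read 'x': 2→∅, 3→∅, 5→{2, 3, 5}, 6→{1, 5}; now {1, 2, 3, 5}.
Read 'y': 1→{4}, 2→{3, 5, 6}, 3→{2}, 5→{1}; now {1, 2, 3, 4, 5, 6}.
The final set {1, 2, 3, 4, 5, 6} contains the accepting state 5.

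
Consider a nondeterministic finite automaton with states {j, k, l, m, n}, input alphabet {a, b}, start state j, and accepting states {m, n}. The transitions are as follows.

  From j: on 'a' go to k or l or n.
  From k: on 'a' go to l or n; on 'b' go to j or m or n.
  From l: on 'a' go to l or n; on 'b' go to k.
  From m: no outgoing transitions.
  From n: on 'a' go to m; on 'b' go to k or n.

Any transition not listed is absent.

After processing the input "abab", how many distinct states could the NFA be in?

4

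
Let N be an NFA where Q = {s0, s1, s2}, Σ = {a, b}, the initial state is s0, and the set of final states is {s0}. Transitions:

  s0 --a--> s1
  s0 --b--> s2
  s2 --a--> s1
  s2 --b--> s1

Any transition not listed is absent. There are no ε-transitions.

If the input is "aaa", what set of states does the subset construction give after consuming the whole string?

∅

Start in {s0}.
Read 'a': s0→{s1}; now {s1}.
Read 'a': s1→∅; now ∅.
The set is empty and remains empty for the remaining 1 symbol.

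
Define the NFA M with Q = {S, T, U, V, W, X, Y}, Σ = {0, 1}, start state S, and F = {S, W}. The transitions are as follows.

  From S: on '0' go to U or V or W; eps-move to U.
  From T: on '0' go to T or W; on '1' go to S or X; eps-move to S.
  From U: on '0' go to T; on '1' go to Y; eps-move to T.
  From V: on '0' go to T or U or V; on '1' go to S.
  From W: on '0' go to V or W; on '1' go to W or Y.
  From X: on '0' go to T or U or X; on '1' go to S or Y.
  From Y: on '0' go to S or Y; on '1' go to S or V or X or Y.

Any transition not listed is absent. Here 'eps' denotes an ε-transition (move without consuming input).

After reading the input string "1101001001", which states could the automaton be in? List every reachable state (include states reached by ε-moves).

{S, T, U, V, W, X, Y}

Start: ε-closure({S}) = {S, T, U}.
Read '1': {S, T, U} → {S, T, U, X, Y}.
Read '1': {S, T, U, X, Y} → {S, T, U, V, X, Y}.
Read '0': {S, T, U, V, X, Y} → {S, T, U, V, W, X, Y}.
Read '1': {S, T, U, V, W, X, Y} → {S, T, U, V, W, X, Y}.
Read '0': {S, T, U, V, W, X, Y} → {S, T, U, V, W, X, Y}.
Read '0': {S, T, U, V, W, X, Y} → {S, T, U, V, W, X, Y}.
Read '1': {S, T, U, V, W, X, Y} → {S, T, U, V, W, X, Y}.
Read '0': {S, T, U, V, W, X, Y} → {S, T, U, V, W, X, Y}.
Read '0': {S, T, U, V, W, X, Y} → {S, T, U, V, W, X, Y}.
Read '1': {S, T, U, V, W, X, Y} → {S, T, U, V, W, X, Y}.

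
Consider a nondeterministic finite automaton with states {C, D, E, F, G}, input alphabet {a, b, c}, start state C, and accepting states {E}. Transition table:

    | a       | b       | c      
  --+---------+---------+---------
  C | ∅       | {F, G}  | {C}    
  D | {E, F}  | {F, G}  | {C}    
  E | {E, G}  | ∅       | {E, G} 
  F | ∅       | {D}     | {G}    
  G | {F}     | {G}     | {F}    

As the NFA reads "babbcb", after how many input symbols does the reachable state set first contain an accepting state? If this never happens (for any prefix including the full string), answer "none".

Start in {C}.
Read 'b': {C} → {F, G}.
Read 'a': {F, G} → {F}.
Read 'b': {F} → {D}.
Read 'b': {D} → {F, G}.
Read 'c': {F, G} → {F, G}.
Read 'b': {F, G} → {D, G}.
No reachable set along the way intersects F.

none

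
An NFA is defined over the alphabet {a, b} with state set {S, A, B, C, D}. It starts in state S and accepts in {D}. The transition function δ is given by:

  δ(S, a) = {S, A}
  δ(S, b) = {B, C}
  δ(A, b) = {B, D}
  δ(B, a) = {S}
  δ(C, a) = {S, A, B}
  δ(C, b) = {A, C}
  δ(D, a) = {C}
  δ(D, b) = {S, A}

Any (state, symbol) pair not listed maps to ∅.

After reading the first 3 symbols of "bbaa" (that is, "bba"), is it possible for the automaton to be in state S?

Start in {S}.
Read 'b': S→{B, C}; now {B, C}.
Read 'b': B→∅, C→{A, C}; now {A, C}.
Read 'a': A→∅, C→{S, A, B}; now {S, A, B}.
State S is in {S, A, B}.

Yes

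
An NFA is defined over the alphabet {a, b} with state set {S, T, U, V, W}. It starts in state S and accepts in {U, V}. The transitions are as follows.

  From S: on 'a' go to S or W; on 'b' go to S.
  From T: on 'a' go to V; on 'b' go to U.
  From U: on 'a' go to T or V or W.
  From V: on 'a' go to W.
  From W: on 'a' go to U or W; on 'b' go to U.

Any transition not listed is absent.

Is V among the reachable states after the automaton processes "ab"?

No

Start in {S}.
Read 'a': S→{S, W}; now {S, W}.
Read 'b': S→{S}, W→{U}; now {S, U}.
State V is not in {S, U}.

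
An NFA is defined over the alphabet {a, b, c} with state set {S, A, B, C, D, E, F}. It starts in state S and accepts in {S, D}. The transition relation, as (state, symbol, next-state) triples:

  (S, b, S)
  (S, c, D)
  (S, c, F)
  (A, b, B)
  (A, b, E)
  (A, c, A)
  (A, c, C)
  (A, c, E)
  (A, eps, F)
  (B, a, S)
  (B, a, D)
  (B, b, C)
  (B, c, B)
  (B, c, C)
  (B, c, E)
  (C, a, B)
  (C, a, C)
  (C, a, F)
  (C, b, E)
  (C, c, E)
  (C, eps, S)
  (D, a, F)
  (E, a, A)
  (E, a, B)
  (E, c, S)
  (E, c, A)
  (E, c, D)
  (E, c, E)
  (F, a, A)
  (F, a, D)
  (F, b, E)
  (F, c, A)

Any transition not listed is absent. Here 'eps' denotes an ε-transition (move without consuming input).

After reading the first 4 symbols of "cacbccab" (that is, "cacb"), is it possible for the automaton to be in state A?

No

Start in {S}.
Read 'c': S→{D, F}; now {D, F}.
Read 'a': D→{F}, F→{A, D}; now {A, D, F}.
Read 'c': A→{A, C, E}, D→∅, F→{A}; union {A, C, E}; ε-closure = {S, A, C, E, F}.
Read 'b': S→{S}, A→{B, E}, C→{E}, E→∅, F→{E}; now {S, B, E}.
State A is not in {S, B, E}.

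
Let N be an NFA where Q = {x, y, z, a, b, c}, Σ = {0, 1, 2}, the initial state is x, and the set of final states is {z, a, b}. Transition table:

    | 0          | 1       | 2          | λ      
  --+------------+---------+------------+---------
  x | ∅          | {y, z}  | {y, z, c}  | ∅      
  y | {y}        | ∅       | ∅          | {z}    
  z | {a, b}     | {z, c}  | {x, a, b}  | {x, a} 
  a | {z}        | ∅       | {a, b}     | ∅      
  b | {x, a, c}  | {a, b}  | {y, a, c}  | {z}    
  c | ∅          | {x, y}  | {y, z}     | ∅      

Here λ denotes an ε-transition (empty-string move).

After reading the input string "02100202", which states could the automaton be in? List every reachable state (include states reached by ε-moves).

Start in {x}.
Read '0': x→∅; now ∅.
The set is empty and remains empty for the remaining 7 symbols.

∅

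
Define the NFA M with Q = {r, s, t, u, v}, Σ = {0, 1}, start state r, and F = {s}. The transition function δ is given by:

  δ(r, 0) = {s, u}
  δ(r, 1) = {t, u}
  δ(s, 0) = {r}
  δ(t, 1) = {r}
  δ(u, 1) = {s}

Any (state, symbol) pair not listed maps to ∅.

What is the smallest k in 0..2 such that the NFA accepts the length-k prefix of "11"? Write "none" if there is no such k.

Start in {r}.
Read '1': r→{t, u}; now {t, u}.
Read '1': t→{r}, u→{s}; now {r, s}.
None of the earlier sets intersect F, but {r, s} does.

2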